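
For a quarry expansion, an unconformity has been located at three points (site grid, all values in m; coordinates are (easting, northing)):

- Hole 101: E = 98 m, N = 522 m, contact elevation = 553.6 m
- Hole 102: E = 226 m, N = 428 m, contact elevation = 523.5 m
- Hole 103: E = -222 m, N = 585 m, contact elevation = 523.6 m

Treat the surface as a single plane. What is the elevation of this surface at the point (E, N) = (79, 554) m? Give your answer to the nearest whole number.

Two edge vectors: Hole 101→Hole 102 = (128, -94, -30.1), Hole 101→Hole 103 = (-320, 63, -30).
Normal n = (Hole 101→Hole 102) × (Hole 101→Hole 103) = (4716.3, 13472, -22016).
So ∂z/∂E = −n_x/n_z = 0.21422 and ∂z/∂N = −n_y/n_z = 0.61192.
Intercept c from Hole 101: 553.6 − 20.99 − 319.42 = 213.18.
At (79, 554): z = 16.9 + 339.0 + 213.18 = 569.1 m.

569 m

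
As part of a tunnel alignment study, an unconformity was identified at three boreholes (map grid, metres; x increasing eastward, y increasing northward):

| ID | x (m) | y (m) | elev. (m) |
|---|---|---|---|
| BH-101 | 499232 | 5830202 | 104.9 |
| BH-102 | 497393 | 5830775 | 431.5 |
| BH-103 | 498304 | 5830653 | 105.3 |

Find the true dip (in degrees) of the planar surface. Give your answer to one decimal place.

48.5°

Two edge vectors: BH-101→BH-102 = (-1839, 573, 326.6), BH-101→BH-103 = (-928, 451, 0.4).
Normal n = (BH-101→BH-102) × (BH-101→BH-103) = (-147067.4, -302349.2, -297645).
So ∂z/∂x = −n_x/n_z = −0.49410 and ∂z/∂y = −n_y/n_z = −1.01580.
Gradient magnitude |∇z| = √(a² + b²) = √(0.24414 + 1.03186) = 1.12960.
True dip = arctan(1.12960) = 48.5°, dipping toward NNE (azimuth ≈ 026°).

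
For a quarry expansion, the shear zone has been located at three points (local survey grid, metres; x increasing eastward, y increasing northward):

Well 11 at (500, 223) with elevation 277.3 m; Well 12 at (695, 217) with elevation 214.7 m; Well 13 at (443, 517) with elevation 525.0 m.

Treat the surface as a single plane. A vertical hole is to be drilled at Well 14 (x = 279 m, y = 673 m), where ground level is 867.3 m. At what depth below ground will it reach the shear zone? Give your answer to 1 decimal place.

Two edge vectors: Well 11→Well 12 = (195, -6, -62.6), Well 11→Well 13 = (-57, 294, 247.7).
Normal n = (Well 11→Well 12) × (Well 11→Well 13) = (16918.2, -44733.3, 56988).
So ∂z/∂x = −n_x/n_z = −0.29687 and ∂z/∂y = −n_y/n_z = 0.78496.
Intercept c from Well 11: 277.3 + 148.44 − 175.05 = 250.69.
At (279, 673): z_contact = −82.83 + 528.28 + 250.69 = 696.14 m.
Depth below ground = 867.3 − 696.14 = 171.2 m.

171.2 m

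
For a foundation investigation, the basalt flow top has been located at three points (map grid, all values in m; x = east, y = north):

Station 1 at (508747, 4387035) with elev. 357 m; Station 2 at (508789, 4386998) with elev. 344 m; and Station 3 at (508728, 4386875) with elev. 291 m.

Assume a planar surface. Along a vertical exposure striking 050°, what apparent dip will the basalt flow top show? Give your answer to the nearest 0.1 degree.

16.6°

Let the plane be z = a·x + b·y + c.
Station 2−Station 1: 42a − 37b = −13;  Station 3−Station 1: −19a − 160b = −66.
Solving gives a = 0.04877, b = 0.40671.
Unit vector along 050° is (sin 50°, cos 50°) = (0.7660, 0.6428).
Slope in that direction = a·(0.7660) + b·(0.6428) = 0.29879.
Apparent dip = arctan|0.29879| = 16.6° (true dip is 22.3°, so apparent ≤ true as expected).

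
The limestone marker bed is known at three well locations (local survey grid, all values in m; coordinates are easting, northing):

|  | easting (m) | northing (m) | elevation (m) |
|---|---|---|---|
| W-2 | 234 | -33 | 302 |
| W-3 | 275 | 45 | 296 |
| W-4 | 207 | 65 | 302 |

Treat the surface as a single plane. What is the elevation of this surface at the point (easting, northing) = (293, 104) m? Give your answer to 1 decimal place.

292.7 m

Let the plane be z = a·easting + b·northing + c.
W-3−W-2: 41a + 78b = −6;  W-4−W-2: −27a + 98b = 0.
Solving gives a = −0.09602, b = −0.02645.
Then c = 302 − a·234 − b·-33 = 323.59.
At (293, 104): z = −28.1 − 2.8 + 323.59 = 292.7 m.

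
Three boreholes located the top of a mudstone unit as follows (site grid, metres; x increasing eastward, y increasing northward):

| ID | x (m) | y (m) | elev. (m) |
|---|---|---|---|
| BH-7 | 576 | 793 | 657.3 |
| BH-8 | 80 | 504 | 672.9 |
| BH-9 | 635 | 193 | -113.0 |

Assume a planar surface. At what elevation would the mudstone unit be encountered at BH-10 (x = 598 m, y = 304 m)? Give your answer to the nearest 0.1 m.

48.7 m

Let the plane be z = a·x + b·y + c.
BH-8−BH-7: −496a − 289b = 15.6;  BH-9−BH-7: 59a − 600b = −770.3.
Solving gives a = −0.73725, b = 1.21134.
Then c = 657.3 − a·576 − b·793 = 121.37.
At (598, 304): z = −440.9 + 368.2 + 121.37 = 48.7 m.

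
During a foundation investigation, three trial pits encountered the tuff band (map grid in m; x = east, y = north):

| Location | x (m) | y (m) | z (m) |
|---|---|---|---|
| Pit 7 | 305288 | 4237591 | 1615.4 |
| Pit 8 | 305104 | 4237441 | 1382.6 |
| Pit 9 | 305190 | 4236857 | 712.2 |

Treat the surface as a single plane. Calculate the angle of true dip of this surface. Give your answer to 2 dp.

50.82°

Let the plane be z = a·x + b·y + c.
Pit 8−Pit 7: −184a − 150b = −232.8;  Pit 9−Pit 7: −98a − 734b = −903.2.
Solving gives a = 0.29409, b = 1.19125.
Gradient magnitude |∇z| = √(a² + b²) = √(0.08649 + 1.41908) = 1.22702.
True dip = arctan(1.22702) = 50.82°, dipping toward SSW (azimuth ≈ 194°).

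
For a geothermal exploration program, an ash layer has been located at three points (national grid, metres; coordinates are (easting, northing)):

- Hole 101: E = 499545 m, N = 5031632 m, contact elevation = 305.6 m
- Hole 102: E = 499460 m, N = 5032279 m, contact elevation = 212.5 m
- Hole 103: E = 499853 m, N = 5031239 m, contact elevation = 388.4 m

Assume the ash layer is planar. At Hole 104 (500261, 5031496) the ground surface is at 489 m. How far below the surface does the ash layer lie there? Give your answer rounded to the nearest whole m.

Two edge vectors: Hole 101→Hole 102 = (-85, 647, -93.1), Hole 101→Hole 103 = (308, -393, 82.8).
Normal n = (Hole 101→Hole 102) × (Hole 101→Hole 103) = (16983.3, -21636.8, -165871).
So ∂z/∂E = −n_x/n_z = 0.10238860 and ∂z/∂N = −n_y/n_z = −0.13044354.
Intercept c from Hole 101: 305.6 − 51147.71 + 656343.88 = 605501.76.
At (500261, 5031496): z_contact = 51221.0 − 656326.1 + 605501.76 = 396.7 m.
Depth below ground = 489 − 396.7 = 92 m.

92 m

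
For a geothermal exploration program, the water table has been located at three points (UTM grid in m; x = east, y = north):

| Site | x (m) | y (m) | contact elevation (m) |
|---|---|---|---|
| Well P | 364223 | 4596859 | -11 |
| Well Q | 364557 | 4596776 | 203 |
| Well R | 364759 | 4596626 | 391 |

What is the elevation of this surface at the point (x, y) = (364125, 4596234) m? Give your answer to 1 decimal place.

307.3 m

Two edge vectors: Well P→Well Q = (334, -83, 214), Well P→Well R = (536, -233, 402).
Normal n = (Well P→Well Q) × (Well P→Well R) = (16496, -19564, -33334).
So ∂z/∂x = −n_x/n_z = 0.494870103 and ∂z/∂y = −n_y/n_z = −0.586908262.
Intercept c from Well P: -11 − 180243.07 + 2697934.53 = 2517680.45.
At (364125, 4596234): z = 180194.6 − 2697567.7 + 2517680.45 = 307.3 m.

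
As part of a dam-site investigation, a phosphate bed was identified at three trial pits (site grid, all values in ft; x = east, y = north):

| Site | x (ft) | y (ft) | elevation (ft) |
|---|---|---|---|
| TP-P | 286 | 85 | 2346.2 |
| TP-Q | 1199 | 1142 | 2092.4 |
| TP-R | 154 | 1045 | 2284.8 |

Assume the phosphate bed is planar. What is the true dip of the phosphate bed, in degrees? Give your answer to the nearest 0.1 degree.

11.1°

Let the plane be z = a·x + b·y + c.
TP-Q−TP-P: 913a + 1057b = −253.8;  TP-R−TP-P: −132a + 960b = −61.4.
Solving gives a = −0.17593, b = −0.08815.
Gradient magnitude |∇z| = √(a² + b²) = √(0.03095 + 0.00777) = 0.19678.
True dip = arctan(0.19678) = 11.1°, dipping toward ENE (azimuth ≈ 063°).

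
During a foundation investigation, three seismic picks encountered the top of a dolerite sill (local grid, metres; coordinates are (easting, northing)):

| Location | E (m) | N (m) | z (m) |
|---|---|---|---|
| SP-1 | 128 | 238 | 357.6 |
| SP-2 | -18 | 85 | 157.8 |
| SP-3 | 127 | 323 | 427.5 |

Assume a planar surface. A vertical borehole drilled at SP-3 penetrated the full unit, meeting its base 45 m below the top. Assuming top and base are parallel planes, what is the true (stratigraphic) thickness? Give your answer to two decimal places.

Let the plane be z = a·E + b·N + c.
SP-2−SP-1: −146a − 153b = −199.8;  SP-3−SP-1: −1a + 85b = 69.9.
Solving gives a = 0.50054, b = 0.82824.
|∇z| = √(a²+b²) = 0.96774, so dip δ = arctan(0.96774) = 44.06°.
True thickness = vertical thickness × cos δ = 45 × cos 44.06° = 32.34 m.

32.34 m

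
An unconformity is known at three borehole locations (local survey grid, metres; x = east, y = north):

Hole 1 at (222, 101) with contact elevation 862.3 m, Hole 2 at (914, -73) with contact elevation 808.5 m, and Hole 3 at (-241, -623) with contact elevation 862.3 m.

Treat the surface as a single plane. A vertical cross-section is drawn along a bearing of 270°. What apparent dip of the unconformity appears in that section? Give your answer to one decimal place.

Let the plane be z = a·x + b·y + c.
Hole 2−Hole 1: 692a − 174b = −53.8;  Hole 3−Hole 1: −463a − 724b = 0.
Solving gives a = −0.06698, b = 0.04283.
Unit vector along 270° is (sin 270°, cos 270°) = (-1.0000, -0.0000).
Slope in that direction = a·(-1.0000) + b·(-0.0000) = 0.06698.
Apparent dip = arctan|0.06698| = 3.8° (true dip is 4.5°, so apparent ≤ true as expected).

3.8°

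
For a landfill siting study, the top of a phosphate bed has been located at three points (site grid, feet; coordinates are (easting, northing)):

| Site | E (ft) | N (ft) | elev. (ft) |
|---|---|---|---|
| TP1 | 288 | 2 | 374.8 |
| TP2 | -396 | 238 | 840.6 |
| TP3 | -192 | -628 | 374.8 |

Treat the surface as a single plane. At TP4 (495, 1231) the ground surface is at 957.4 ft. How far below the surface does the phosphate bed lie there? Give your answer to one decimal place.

189.3 ft

Let the plane be z = a·E + b·N + c.
TP2−TP1: −684a + 236b = 465.8;  TP3−TP1: −480a − 630b = 0.
Solving gives a = −0.539239, b = 0.410849.
Then c = 374.8 − a·288 − b·2 = 529.28.
At (495, 1231): z_contact = −266.92 + 505.76 + 529.28 = 768.11 ft.
Depth below ground = 957.4 − 768.11 = 189.3 ft.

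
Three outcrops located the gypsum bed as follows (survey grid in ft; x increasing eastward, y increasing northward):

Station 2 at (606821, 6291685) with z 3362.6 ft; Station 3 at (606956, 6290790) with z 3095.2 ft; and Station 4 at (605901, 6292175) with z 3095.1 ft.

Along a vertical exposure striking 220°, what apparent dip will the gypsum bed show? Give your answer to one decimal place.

Two edge vectors: Station 2→Station 3 = (135, -895, -267.4), Station 2→Station 4 = (-920, 490, -267.5).
Normal n = (Station 2→Station 3) × (Station 2→Station 4) = (370438.5, 282120.5, -757250).
So ∂z/∂x = −n_x/n_z = 0.48919 and ∂z/∂y = −n_y/n_z = 0.37256.
Unit vector along 220° is (sin 220°, cos 220°) = (-0.6428, -0.7660).
Slope in that direction = a·(-0.6428) + b·(-0.7660) = −0.59984.
Apparent dip = arctan|0.59984| = 31.0° (true dip is 31.6°, so apparent ≤ true as expected).

31.0°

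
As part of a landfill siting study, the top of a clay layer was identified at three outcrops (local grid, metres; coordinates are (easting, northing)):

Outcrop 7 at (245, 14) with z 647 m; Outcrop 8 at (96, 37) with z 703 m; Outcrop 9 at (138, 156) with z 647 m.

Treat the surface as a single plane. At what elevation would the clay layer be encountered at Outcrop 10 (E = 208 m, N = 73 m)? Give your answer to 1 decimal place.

643.8 m

Let the plane be z = a·E + b·N + c.
Outcrop 8−Outcrop 7: −149a + 23b = 56;  Outcrop 9−Outcrop 7: −107a + 142b = 0.
Solving gives a = −0.42531, b = −0.32048.
Then c = 647 − a·245 − b·14 = 755.69.
At (208, 73): z = −88.5 − 23.4 + 755.69 = 643.8 m.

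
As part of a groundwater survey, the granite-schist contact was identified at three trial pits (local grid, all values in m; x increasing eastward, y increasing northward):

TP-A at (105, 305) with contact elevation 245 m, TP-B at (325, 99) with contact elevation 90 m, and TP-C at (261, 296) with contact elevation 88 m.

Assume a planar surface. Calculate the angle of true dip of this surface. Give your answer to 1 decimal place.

47.3°

Let the plane be z = a·x + b·y + c.
TP-B−TP-A: 220a − 206b = −155;  TP-C−TP-A: 156a − 9b = −157.
Solving gives a = −1.02623, b = −0.34355.
Gradient magnitude |∇z| = √(a² + b²) = √(1.05315 + 0.11802) = 1.08221.
True dip = arctan(1.08221) = 47.3°, dipping toward ENE (azimuth ≈ 071°).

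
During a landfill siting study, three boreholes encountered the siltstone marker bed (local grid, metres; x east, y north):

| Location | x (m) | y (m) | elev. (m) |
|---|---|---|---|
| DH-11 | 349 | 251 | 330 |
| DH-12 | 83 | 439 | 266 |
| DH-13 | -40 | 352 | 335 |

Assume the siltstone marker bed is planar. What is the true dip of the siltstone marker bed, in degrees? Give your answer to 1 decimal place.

Let the plane be z = a·x + b·y + c.
DH-12−DH-11: −266a + 188b = −64;  DH-13−DH-11: −389a + 101b = 5.
Solving gives a = −0.16003, b = −0.56685.
Gradient magnitude |∇z| = √(a² + b²) = √(0.02561 + 0.32132) = 0.58901.
True dip = arctan(0.58901) = 30.5°, dipping toward NNE (azimuth ≈ 016°).

30.5°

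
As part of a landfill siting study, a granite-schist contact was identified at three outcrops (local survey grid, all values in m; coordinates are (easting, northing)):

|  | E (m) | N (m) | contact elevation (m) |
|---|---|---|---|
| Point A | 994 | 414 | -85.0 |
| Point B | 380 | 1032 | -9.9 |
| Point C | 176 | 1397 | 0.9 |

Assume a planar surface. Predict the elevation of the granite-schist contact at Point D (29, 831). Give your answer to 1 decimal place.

Let the plane be z = a·E + b·N + c.
Point B−Point A: −614a + 618b = 75.1;  Point C−Point A: −818a + 983b = 85.9.
Solving gives a = −0.211521, b = −0.088631.
Then c = -85 − a·994 − b·414 = 161.95.
At (29, 831): z = −6.1 − 73.7 + 161.95 = 82.2 m.

82.2 m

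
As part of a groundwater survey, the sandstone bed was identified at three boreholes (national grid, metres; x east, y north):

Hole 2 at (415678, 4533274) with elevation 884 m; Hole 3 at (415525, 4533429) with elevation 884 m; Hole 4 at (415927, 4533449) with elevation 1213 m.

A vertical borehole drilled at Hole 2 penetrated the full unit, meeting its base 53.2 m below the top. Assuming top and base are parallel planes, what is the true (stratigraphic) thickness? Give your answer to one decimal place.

Two edge vectors: Hole 2→Hole 3 = (-153, 155, 0), Hole 2→Hole 4 = (249, 175, 329).
Normal n = (Hole 2→Hole 3) × (Hole 2→Hole 4) = (50995, 50337, -65370).
So ∂z/∂x = −n_x/n_z = 0.78010 and ∂z/∂y = −n_y/n_z = 0.77003.
|∇z| = √(a²+b²) = 1.09613, so dip δ = arctan(1.09613) = 47.63°.
True thickness = vertical thickness × cos δ = 53.2 × cos 47.63° = 35.9 m.

35.9 m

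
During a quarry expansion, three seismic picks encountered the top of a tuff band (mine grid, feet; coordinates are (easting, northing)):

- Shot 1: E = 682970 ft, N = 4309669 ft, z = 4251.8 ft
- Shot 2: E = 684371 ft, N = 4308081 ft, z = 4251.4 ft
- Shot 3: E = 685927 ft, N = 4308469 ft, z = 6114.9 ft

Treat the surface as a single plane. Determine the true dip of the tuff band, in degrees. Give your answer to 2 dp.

52.63°

Let the plane be z = a·E + b·N + c.
Shot 2−Shot 1: 1401a − 1588b = −0.4;  Shot 3−Shot 1: 2957a − 1200b = 1863.1.
Solving gives a = 0.98161, b = 0.86627.
Gradient magnitude |∇z| = √(a² + b²) = √(0.96356 + 0.75042) = 1.30919.
True dip = arctan(1.30919) = 52.63°, dipping toward SW (azimuth ≈ 229°).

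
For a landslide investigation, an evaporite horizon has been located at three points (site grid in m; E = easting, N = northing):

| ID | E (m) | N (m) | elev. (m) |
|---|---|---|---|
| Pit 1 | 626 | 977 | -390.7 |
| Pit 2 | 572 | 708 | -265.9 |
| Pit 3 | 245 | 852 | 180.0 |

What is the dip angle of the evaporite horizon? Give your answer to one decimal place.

Let the plane be z = a·E + b·N + c.
Pit 2−Pit 1: −54a − 269b = 124.8;  Pit 3−Pit 1: −381a − 125b = 570.7.
Solving gives a = −1.44057, b = −0.17476.
Gradient magnitude |∇z| = √(a² + b²) = √(2.07523 + 0.03054) = 1.45113.
True dip = arctan(1.45113) = 55.4°, dipping toward E (azimuth ≈ 083°).

55.4°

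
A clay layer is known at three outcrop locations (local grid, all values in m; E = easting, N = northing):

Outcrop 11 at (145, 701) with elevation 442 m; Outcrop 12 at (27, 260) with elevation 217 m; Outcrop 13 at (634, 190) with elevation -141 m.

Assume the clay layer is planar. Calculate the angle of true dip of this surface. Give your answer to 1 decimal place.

Two edge vectors: Outcrop 11→Outcrop 12 = (-118, -441, -225), Outcrop 11→Outcrop 13 = (489, -511, -583).
Normal n = (Outcrop 11→Outcrop 12) × (Outcrop 11→Outcrop 13) = (142128, -178819, 275947).
So ∂z/∂E = −n_x/n_z = −0.51506 and ∂z/∂N = −n_y/n_z = 0.64802.
Gradient magnitude |∇z| = √(a² + b²) = √(0.26528 + 0.41993) = 0.82777.
True dip = arctan(0.82777) = 39.6°, dipping toward SE (azimuth ≈ 142°).

39.6°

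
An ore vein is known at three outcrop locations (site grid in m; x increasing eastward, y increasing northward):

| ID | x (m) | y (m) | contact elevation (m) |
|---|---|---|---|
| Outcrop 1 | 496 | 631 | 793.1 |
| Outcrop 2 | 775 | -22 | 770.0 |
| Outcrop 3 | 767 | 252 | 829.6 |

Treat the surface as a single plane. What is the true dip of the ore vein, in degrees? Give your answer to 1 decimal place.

Let the plane be z = a·x + b·y + c.
Outcrop 2−Outcrop 1: 279a − 653b = −23.1;  Outcrop 3−Outcrop 1: 271a − 379b = 36.5.
Solving gives a = 0.45757, b = 0.23088.
Gradient magnitude |∇z| = √(a² + b²) = √(0.20937 + 0.05330) = 0.51252.
True dip = arctan(0.51252) = 27.1°, dipping toward WSW (azimuth ≈ 243°).

27.1°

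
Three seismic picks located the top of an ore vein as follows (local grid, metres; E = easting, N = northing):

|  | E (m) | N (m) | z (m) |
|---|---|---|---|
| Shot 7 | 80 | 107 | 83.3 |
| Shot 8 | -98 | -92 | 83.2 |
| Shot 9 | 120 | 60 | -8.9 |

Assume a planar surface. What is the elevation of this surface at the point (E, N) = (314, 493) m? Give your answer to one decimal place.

208.5 m

Let the plane be z = a·E + b·N + c.
Shot 8−Shot 7: −178a − 199b = −0.1;  Shot 9−Shot 7: 40a − 47b = −92.2.
Solving gives a = −1.12355, b = 1.00549.
Then c = 83.3 − a·80 − b·107 = 65.60.
At (314, 493): z = −352.8 + 495.7 + 65.60 = 208.5 m.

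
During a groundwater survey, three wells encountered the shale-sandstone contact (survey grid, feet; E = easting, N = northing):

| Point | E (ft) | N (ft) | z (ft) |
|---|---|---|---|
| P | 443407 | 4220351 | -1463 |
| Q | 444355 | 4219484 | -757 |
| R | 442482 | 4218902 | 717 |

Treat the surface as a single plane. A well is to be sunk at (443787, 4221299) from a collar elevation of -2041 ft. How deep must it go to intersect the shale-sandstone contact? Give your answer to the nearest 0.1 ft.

Two edge vectors: P→Q = (948, -867, 706), P→R = (-925, -1449, 2180).
Normal n = (P→Q) × (P→R) = (-867066, -2719690, -2175627).
So ∂z/∂E = −n_x/n_z = −0.398536146 and ∂z/∂N = −n_y/n_z = −1.250071818.
Intercept c from P: -1463 + 176713.72 + 5275741.85 = 5450992.57.
At (443787, 4221299): z_contact = −176865.16 − 5276926.92 + 5450992.57 = -2799.51 ft.
Depth below ground = -2041 − (-2799.51) = 758.5 ft.

758.5 ft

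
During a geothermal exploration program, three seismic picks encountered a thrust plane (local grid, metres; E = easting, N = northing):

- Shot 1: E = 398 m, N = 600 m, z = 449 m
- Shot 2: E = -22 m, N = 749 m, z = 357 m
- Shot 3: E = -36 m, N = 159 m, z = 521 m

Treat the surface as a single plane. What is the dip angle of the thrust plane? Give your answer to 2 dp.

Two edge vectors: Shot 1→Shot 2 = (-420, 149, -92), Shot 1→Shot 3 = (-434, -441, 72).
Normal n = (Shot 1→Shot 2) × (Shot 1→Shot 3) = (-29844, 70168, 249886).
So ∂z/∂E = −n_x/n_z = 0.11943 and ∂z/∂N = −n_y/n_z = −0.28080.
Gradient magnitude |∇z| = √(a² + b²) = √(0.01426 + 0.07885) = 0.30514.
True dip = arctan(0.30514) = 16.97°, dipping toward NNW (azimuth ≈ 337°).

16.97°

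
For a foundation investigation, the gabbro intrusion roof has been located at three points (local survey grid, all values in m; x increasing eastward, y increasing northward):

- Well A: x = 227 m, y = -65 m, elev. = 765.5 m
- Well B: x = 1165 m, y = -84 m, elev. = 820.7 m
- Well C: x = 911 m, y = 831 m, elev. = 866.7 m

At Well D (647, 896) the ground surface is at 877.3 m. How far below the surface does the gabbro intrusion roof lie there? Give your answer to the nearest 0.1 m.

Two edge vectors: Well A→Well B = (938, -19, 55.2), Well A→Well C = (684, 896, 101.2).
Normal n = (Well A→Well B) × (Well A→Well C) = (-51382, -57168.8, 853444).
So ∂z/∂x = −n_x/n_z = 0.060205 and ∂z/∂y = −n_y/n_z = 0.066986.
Intercept c from Well A: 765.5 − 13.67 + 4.35 = 756.19.
At (647, 896): z_contact = 38.95 + 60.02 + 756.19 = 855.16 m.
Depth below ground = 877.3 − 855.16 = 22.1 m.

22.1 m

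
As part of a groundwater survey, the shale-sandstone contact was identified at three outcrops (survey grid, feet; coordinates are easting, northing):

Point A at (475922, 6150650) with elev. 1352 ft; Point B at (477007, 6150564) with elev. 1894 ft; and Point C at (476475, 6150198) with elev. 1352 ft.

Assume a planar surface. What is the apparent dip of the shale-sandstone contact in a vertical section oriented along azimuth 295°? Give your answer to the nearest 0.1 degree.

12.2°

Let the plane be z = a·easting + b·northing + c.
Point B−Point A: 1085a − 86b = 542;  Point C−Point A: 553a − 452b = 0.
Solving gives a = 0.55318, b = 0.67679.
Unit vector along 295° is (sin 295°, cos 295°) = (-0.9063, 0.4226).
Slope in that direction = a·(-0.9063) + b·(0.4226) = −0.21533.
Apparent dip = arctan|0.21533| = 12.2° (true dip is 41.2°, so apparent ≤ true as expected).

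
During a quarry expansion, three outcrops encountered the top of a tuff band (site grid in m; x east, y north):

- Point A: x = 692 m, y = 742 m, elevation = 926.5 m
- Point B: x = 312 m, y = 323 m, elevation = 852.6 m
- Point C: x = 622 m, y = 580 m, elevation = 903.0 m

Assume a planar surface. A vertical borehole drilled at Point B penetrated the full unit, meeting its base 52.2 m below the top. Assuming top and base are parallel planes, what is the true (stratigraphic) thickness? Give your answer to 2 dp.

Two edge vectors: Point A→Point B = (-380, -419, -73.9), Point A→Point C = (-70, -162, -23.5).
Normal n = (Point A→Point B) × (Point A→Point C) = (-2125.3, -3757, 32230).
So ∂z/∂x = −n_x/n_z = 0.06594 and ∂z/∂y = −n_y/n_z = 0.11657.
|∇z| = √(a²+b²) = 0.13393, so dip δ = arctan(0.13393) = 7.63°.
True thickness = vertical thickness × cos δ = 52.2 × cos 7.63° = 51.74 m.

51.74 m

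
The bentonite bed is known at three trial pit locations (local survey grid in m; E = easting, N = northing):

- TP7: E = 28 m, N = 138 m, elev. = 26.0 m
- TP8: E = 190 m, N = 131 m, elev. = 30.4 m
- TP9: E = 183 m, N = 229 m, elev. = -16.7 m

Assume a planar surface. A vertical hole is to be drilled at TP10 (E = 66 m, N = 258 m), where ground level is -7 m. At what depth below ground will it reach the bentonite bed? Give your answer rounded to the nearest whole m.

Two edge vectors: TP7→TP8 = (162, -7, 4.4), TP7→TP9 = (155, 91, -42.7).
Normal n = (TP7→TP8) × (TP7→TP9) = (-101.5, 7599.4, 15827).
So ∂z/∂E = −n_x/n_z = 0.00641 and ∂z/∂N = −n_y/n_z = −0.48015.
Intercept c from TP7: 26 − 0.18 + 66.26 = 92.08.
At (66, 258): z_contact = 0.4 − 123.9 + 92.08 = -31.4 m.
Depth below ground = -7 − (-31.4) = 24 m.

24 m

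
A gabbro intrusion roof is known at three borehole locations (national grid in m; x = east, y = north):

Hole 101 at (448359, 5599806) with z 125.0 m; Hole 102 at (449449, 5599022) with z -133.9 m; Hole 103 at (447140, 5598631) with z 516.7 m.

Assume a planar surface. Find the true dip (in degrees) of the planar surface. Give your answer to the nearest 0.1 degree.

15.5°

Two edge vectors: Hole 101→Hole 102 = (1090, -784, -258.9), Hole 101→Hole 103 = (-1219, -1175, 391.7).
Normal n = (Hole 101→Hole 102) × (Hole 101→Hole 103) = (-611300.3, -111353.9, -2236446).
So ∂z/∂x = −n_x/n_z = −0.27334 and ∂z/∂y = −n_y/n_z = −0.04979.
Gradient magnitude |∇z| = √(a² + b²) = √(0.07471 + 0.00248) = 0.27783.
True dip = arctan(0.27783) = 15.5°, dipping toward E (azimuth ≈ 080°).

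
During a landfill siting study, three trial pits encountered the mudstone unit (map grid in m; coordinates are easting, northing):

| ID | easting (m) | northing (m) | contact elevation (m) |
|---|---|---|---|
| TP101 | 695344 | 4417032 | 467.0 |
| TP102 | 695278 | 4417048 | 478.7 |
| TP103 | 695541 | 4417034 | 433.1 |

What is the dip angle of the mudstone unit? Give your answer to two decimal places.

Let the plane be z = a·easting + b·northing + c.
TP102−TP101: −66a + 16b = 11.7;  TP103−TP101: 197a + 2b = −33.9.
Solving gives a = −0.17229, b = 0.02055.
Gradient magnitude |∇z| = √(a² + b²) = √(0.02968 + 0.00042) = 0.17351.
True dip = arctan(0.17351) = 9.84°, dipping toward E (azimuth ≈ 097°).

9.84°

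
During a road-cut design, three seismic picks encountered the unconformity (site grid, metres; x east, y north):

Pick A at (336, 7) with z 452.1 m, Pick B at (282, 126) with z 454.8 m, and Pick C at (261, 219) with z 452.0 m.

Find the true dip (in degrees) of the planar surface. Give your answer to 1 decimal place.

Let the plane be z = a·x + b·y + c.
Pick B−Pick A: −54a + 119b = 2.7;  Pick C−Pick A: −75a + 212b = −0.1.
Solving gives a = −0.23159, b = −0.08240.
Gradient magnitude |∇z| = √(a² + b²) = √(0.05363 + 0.00679) = 0.24581.
True dip = arctan(0.24581) = 13.8°, dipping toward ENE (azimuth ≈ 070°).

13.8°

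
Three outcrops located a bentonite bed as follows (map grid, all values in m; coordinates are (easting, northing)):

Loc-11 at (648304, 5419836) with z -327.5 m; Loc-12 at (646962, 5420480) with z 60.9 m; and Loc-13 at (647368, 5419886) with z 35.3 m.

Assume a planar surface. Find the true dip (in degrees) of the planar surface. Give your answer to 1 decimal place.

Let the plane be z = a·E + b·N + c.
Loc-12−Loc-11: −1342a + 644b = 388.4;  Loc-13−Loc-11: −936a + 50b = 362.8.
Solving gives a = −0.39991, b = −0.23024.
Gradient magnitude |∇z| = √(a² + b²) = √(0.15992 + 0.05301) = 0.46145.
True dip = arctan(0.46145) = 24.8°, dipping toward ENE (azimuth ≈ 060°).

24.8°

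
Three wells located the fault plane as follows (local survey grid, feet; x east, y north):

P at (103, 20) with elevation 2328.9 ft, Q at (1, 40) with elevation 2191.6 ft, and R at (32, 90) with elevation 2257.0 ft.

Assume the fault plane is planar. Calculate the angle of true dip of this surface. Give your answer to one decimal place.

Let the plane be z = a·x + b·y + c.
Q−P: −102a + 20b = −137.3;  R−P: −71a + 70b = −71.9.
Solving gives a = 1.42885, b = 0.42212.
Gradient magnitude |∇z| = √(a² + b²) = √(2.04160 + 0.17818) = 1.48989.
True dip = arctan(1.48989) = 56.1°, dipping toward WSW (azimuth ≈ 254°).

56.1°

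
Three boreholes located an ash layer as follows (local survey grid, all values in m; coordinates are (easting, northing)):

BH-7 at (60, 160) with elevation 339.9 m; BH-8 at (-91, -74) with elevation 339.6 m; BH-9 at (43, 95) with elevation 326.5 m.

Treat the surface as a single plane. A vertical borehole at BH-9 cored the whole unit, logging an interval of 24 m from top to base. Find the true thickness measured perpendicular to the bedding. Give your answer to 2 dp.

Let the plane be z = a·E + b·N + c.
BH-8−BH-7: −151a − 234b = −0.3;  BH-9−BH-7: −17a − 65b = −13.4.
Solving gives a = −0.53385, b = 0.34578.
|∇z| = √(a²+b²) = 0.63605, so dip δ = arctan(0.63605) = 32.46°.
True thickness = vertical thickness × cos δ = 24 × cos 32.46° = 20.25 m.

20.25 m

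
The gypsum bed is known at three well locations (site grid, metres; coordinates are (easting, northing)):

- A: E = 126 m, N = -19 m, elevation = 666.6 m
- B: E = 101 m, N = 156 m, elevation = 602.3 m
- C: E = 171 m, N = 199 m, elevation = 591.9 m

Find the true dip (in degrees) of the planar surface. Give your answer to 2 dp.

20.02°

Two edge vectors: A→B = (-25, 175, -64.3), A→C = (45, 218, -74.7).
Normal n = (A→B) × (A→C) = (944.9, -4761, -13325).
So ∂z/∂E = −n_x/n_z = 0.07091 and ∂z/∂N = −n_y/n_z = −0.35730.
Gradient magnitude |∇z| = √(a² + b²) = √(0.00503 + 0.12766) = 0.36427.
True dip = arctan(0.36427) = 20.02°, dipping toward N (azimuth ≈ 349°).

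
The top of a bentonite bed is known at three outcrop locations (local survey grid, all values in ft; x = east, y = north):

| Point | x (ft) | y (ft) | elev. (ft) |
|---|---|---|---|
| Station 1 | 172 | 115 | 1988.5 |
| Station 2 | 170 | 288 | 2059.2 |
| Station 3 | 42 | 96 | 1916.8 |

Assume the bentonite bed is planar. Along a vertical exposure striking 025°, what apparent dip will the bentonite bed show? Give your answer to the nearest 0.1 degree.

Let the plane be z = a·x + b·y + c.
Station 2−Station 1: −2a + 173b = 70.7;  Station 3−Station 1: −130a − 19b = −71.7.
Solving gives a = 0.49098, b = 0.41435.
Unit vector along 025° is (sin 25°, cos 25°) = (0.4226, 0.9063).
Slope in that direction = a·(0.4226) + b·(0.9063) = 0.58302.
Apparent dip = arctan|0.58302| = 30.2° (true dip is 32.7°, so apparent ≤ true as expected).

30.2°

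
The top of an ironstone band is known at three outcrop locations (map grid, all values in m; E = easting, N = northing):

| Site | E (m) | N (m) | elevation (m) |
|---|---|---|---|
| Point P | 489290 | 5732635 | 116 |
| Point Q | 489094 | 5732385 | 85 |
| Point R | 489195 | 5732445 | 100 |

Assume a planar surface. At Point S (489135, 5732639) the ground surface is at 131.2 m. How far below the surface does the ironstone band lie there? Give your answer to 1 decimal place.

36.9 m

Two edge vectors: Point P→Point Q = (-196, -250, -31), Point P→Point R = (-95, -190, -16).
Normal n = (Point P→Point Q) × (Point P→Point R) = (-1890, -191, 13490).
So ∂z/∂E = −n_x/n_z = 0.140103781 and ∂z/∂N = −n_y/n_z = 0.014158636.
Intercept c from Point P: 116 − 68551.38 − 81166.29 = −149601.67.
At (489135, 5732639): z_contact = 68529.66 + 81166.35 − 149601.67 = 94.34 m.
Depth below ground = 131.2 − 94.34 = 36.9 m.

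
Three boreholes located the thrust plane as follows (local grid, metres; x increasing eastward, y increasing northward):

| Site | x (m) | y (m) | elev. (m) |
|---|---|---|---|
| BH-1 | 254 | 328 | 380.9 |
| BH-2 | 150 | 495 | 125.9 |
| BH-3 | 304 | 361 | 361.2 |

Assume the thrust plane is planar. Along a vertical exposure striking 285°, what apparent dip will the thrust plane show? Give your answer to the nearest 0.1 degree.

36.7°

Let the plane be z = a·x + b·y + c.
BH-2−BH-1: −104a + 167b = −255;  BH-3−BH-1: 50a + 33b = −19.7.
Solving gives a = 0.43499, b = −1.25605.
Unit vector along 285° is (sin 285°, cos 285°) = (-0.9659, 0.2588).
Slope in that direction = a·(-0.9659) + b·(0.2588) = −0.74526.
Apparent dip = arctan|0.74526| = 36.7° (true dip is 53.0°, so apparent ≤ true as expected).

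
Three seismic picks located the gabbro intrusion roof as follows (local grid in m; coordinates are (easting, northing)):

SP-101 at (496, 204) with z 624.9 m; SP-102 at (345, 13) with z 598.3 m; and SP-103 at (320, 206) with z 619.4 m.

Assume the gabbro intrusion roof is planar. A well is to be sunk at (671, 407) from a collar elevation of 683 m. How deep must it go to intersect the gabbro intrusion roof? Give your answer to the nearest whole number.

29 m

Let the plane be z = a·E + b·N + c.
SP-102−SP-101: −151a − 191b = −26.6;  SP-103−SP-101: −176a + 2b = −5.5.
Solving gives a = 0.03254, b = 0.11354.
Then c = 624.9 − a·496 − b·204 = 585.60.
At (671, 407): z_contact = 21.8 + 46.2 + 585.60 = 653.6 m.
Depth below ground = 683 − 653.6 = 29 m.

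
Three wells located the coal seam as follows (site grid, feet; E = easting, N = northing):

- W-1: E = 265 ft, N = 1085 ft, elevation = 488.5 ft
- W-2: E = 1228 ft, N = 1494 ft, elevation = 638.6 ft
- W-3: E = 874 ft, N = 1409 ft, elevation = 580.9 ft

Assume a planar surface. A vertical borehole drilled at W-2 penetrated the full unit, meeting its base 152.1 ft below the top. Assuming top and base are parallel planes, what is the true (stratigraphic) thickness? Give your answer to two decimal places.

Two edge vectors: W-1→W-2 = (963, 409, 150.1), W-1→W-3 = (609, 324, 92.4).
Normal n = (W-1→W-2) × (W-1→W-3) = (-10840.8, 2429.7, 62931).
So ∂z/∂E = −n_x/n_z = 0.17226 and ∂z/∂N = −n_y/n_z = −0.03861.
|∇z| = √(a²+b²) = 0.17654, so dip δ = arctan(0.17654) = 10.01°.
True thickness = vertical thickness × cos δ = 152.1 × cos 10.01° = 149.78 ft.

149.78 ft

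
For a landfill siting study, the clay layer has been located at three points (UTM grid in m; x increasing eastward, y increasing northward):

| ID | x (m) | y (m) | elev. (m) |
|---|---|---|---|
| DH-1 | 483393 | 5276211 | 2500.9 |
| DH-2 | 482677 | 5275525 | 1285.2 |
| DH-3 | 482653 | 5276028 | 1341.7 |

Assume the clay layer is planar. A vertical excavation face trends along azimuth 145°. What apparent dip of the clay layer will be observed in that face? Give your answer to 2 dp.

35.78°

Two edge vectors: DH-1→DH-2 = (-716, -686, -1215.7), DH-1→DH-3 = (-740, -183, -1159.2).
Normal n = (DH-1→DH-2) × (DH-1→DH-3) = (572738.1, 69630.8, -376612).
So ∂z/∂x = −n_x/n_z = 1.52076 and ∂z/∂y = −n_y/n_z = 0.18489.
Unit vector along 145° is (sin 145°, cos 145°) = (0.5736, -0.8192).
Slope in that direction = a·(0.5736) + b·(-0.8192) = 0.72082.
Apparent dip = arctan|0.72082| = 35.78° (true dip is 56.9°, so apparent ≤ true as expected).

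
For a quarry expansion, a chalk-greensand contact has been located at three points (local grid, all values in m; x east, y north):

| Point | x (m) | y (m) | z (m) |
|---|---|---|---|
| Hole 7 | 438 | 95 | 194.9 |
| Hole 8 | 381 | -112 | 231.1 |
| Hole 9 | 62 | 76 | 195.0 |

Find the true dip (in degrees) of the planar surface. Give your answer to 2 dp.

Two edge vectors: Hole 7→Hole 8 = (-57, -207, 36.2), Hole 7→Hole 9 = (-376, -19, 0.1).
Normal n = (Hole 7→Hole 8) × (Hole 7→Hole 9) = (667.1, -13605.5, -76749).
So ∂z/∂x = −n_x/n_z = 0.00869 and ∂z/∂y = −n_y/n_z = −0.17727.
Gradient magnitude |∇z| = √(a² + b²) = √(0.00008 + 0.03143) = 0.17749.
True dip = arctan(0.17749) = 10.06°, dipping toward N (azimuth ≈ 357°).

10.06°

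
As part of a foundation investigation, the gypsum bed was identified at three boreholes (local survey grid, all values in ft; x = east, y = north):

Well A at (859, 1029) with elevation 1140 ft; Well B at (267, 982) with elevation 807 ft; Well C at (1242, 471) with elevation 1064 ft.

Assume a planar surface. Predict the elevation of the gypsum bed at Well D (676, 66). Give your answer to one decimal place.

Let the plane be z = a·x + b·y + c.
Well B−Well A: −592a − 47b = −333;  Well C−Well A: 383a − 558b = −76.
Solving gives a = 0.523177, b = 0.495299.
Then c = 1140 − a·859 − b·1029 = 180.93.
At (676, 66): z = 353.7 + 32.7 + 180.93 = 567.3 ft.

567.3 ft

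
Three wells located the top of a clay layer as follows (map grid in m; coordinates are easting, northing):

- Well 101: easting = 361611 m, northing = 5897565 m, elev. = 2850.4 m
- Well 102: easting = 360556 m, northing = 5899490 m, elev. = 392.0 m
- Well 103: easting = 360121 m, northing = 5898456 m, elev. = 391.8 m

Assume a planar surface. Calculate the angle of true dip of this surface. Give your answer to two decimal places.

55.04°

Let the plane be z = a·easting + b·northing + c.
Well 102−Well 101: −1055a + 1925b = −2458.4;  Well 103−Well 101: −1490a + 891b = −2458.6.
Solving gives a = 1.31849, b = −0.55449.
Gradient magnitude |∇z| = √(a² + b²) = √(1.73841 + 0.30746) = 1.43034.
True dip = arctan(1.43034) = 55.04°, dipping toward WNW (azimuth ≈ 293°).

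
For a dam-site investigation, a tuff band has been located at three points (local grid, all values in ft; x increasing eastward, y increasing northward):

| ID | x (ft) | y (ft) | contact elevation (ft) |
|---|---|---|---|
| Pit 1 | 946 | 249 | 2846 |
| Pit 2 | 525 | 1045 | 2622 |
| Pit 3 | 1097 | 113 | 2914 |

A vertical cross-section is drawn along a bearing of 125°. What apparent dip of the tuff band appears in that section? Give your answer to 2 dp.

19.56°

Two edge vectors: Pit 1→Pit 2 = (-421, 796, -224), Pit 1→Pit 3 = (151, -136, 68).
Normal n = (Pit 1→Pit 2) × (Pit 1→Pit 3) = (23664, -5196, -62940).
So ∂z/∂x = −n_x/n_z = 0.37598 and ∂z/∂y = −n_y/n_z = −0.08255.
Unit vector along 125° is (sin 125°, cos 125°) = (0.8192, -0.5736).
Slope in that direction = a·(0.8192) + b·(-0.5736) = 0.35533.
Apparent dip = arctan|0.35533| = 19.56° (true dip is 21.1°, so apparent ≤ true as expected).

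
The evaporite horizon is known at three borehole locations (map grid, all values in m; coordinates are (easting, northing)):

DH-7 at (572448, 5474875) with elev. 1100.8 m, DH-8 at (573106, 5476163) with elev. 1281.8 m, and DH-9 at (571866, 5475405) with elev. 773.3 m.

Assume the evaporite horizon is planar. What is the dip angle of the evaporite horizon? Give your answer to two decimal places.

25.73°

Let the plane be z = a·E + b·N + c.
DH-8−DH-7: 658a + 1288b = 181;  DH-9−DH-7: −582a + 530b = −327.5.
Solving gives a = 0.47139, b = −0.10029.
Gradient magnitude |∇z| = √(a² + b²) = √(0.22221 + 0.01006) = 0.48194.
True dip = arctan(0.48194) = 25.73°, dipping toward WNW (azimuth ≈ 282°).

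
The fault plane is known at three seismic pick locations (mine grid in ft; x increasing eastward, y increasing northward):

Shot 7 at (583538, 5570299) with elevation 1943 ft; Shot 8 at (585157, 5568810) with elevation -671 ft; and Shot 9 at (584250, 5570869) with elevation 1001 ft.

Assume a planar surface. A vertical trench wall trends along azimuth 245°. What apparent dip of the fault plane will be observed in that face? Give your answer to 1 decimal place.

Two edge vectors: Shot 7→Shot 8 = (1619, -1489, -2614), Shot 7→Shot 9 = (712, 570, -942).
Normal n = (Shot 7→Shot 8) × (Shot 7→Shot 9) = (2892618, -336070, 1982998).
So ∂z/∂x = −n_x/n_z = −1.45871 and ∂z/∂y = −n_y/n_z = 0.16948.
Unit vector along 245° is (sin 245°, cos 245°) = (-0.9063, -0.4226).
Slope in that direction = a·(-0.9063) + b·(-0.4226) = 1.25042.
Apparent dip = arctan|1.25042| = 51.3° (true dip is 55.7°, so apparent ≤ true as expected).

51.3°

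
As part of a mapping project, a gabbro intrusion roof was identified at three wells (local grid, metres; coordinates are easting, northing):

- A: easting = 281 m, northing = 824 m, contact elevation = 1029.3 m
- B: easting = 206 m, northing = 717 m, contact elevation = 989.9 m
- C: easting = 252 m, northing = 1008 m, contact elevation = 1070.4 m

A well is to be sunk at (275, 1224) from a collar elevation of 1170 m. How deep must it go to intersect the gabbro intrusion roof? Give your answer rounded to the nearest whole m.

Two edge vectors: A→B = (-75, -107, -39.4), A→C = (-29, 184, 41.1).
Normal n = (A→B) × (A→C) = (2851.9, 4225.1, -16903).
So ∂z/∂easting = −n_x/n_z = 0.16872 and ∂z/∂northing = −n_y/n_z = 0.24996.
Intercept c from A: 1029.3 − 47.41 − 205.97 = 775.92.
At (275, 1224): z_contact = 46.4 + 306.0 + 775.92 = 1128.3 m.
Depth below ground = 1170 − 1128.3 = 42 m.

42 m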